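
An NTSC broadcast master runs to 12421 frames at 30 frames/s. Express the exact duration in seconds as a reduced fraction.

12421/30 seconds

Running time = 12421 ÷ (30) = 12421 × 1/30 = 12421/30 s.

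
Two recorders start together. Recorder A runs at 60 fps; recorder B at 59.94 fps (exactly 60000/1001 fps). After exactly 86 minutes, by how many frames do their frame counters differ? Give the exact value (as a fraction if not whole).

86 min = 5160 s.
A emits 60 × 5160 = 309600 frames; B emits 60000/1001 × 5160 = 309600000/1001.
Difference = 309600/1001 frames (≈ 309.2907); B is behind A.

309600/1001 frames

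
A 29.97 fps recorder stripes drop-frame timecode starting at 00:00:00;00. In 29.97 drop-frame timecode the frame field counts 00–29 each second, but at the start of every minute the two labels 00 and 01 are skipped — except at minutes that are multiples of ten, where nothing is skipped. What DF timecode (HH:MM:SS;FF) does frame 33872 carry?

00:18:50;06

Ten DF minutes hold 17982 frames, so frame 33872 lies in block 1 (frames 17982–35963) with 15890 frames into that block.
The block's first minute is 1800 frames and the rest 1798 each; 15890 frames reaches minute 8, so 1 × 18 + 8 × 2 = 34 labels have been skipped so far.
Adding those back, label number 33872 + 34 = 33906 at 30 labels/s is 1130 s + 6 f = 0 h 18 min 50 s frame 6, i.e. 00:18:50;06.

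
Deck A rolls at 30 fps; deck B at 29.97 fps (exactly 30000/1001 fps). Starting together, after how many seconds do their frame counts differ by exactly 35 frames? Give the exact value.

7007/6 seconds

The gap grows by |30000/1001 − 30| = 30/1001 frames per second.
Time for a 35-frame gap: 35 ÷ (30/1001) = 7007/6 s.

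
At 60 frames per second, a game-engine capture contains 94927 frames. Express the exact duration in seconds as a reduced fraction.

94927/60 seconds

Running time = 94927 ÷ (60) = 94927 × 1/60 = 94927/60 s.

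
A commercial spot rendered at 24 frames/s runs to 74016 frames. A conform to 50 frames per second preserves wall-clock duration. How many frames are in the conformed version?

Target frames = source frames × (target rate / source rate) = 74016 × (50)/(24) = 74016 × 25/12 = 154200.

154200 frames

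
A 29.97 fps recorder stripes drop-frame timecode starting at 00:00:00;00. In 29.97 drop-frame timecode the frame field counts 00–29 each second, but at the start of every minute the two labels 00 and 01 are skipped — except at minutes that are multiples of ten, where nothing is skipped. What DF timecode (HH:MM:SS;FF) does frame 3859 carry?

Ten DF minutes hold 17982 frames, so frame 3859 lies in block 0 (frames 0–17981) with 3859 frames into that block.
The block's first minute is 1800 frames and the rest 1798 each; 3859 frames reaches minute 2, so 0 × 18 + 2 × 2 = 4 labels have been skipped so far.
Adding those back, label number 3859 + 4 = 3863 at 30 labels/s is 128 s + 23 f = 0 h 2 min 8 s frame 23, i.e. 00:02:08;23.

00:02:08;23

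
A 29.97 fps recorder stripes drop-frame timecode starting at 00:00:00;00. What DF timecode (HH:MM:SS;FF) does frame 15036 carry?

Each 10-minute DF block holds 10 × 60 × 30 − 9 × 2 = 17982 frames. 15036 ÷ 17982 → 0 full blocks, remainder 15036.
Within the partial block the first minute is 1800 frames and each further minute 1798, so 8 further minute boundaries passed. Total skipped labels = 18 × 0 + 2 × 8 = 16.
Non-drop label index = 15036 + 16 = 15052; at 30 labels/s that is 00:08:21:22, i.e. DF 00:08:21;22.

00:08:21;22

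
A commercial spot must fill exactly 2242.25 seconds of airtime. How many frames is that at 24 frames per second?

Frames = 2242.25 × 24 = 53814.

53814 frames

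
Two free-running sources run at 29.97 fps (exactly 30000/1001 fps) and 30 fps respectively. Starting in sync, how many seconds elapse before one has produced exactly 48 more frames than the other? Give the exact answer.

1601.6 seconds

The gap grows by |30 − 30000/1001| = 30/1001 frames per second.
Time for a 48-frame gap: 48 ÷ (30/1001) = 1601.6 s.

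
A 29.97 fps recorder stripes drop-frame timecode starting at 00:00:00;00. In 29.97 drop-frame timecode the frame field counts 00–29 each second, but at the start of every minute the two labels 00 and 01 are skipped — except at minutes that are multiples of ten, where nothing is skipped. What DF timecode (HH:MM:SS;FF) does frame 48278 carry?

Each 10-minute DF block holds 10 × 60 × 30 − 9 × 2 = 17982 frames. 48278 ÷ 17982 → 2 full blocks, remainder 12314.
Within the partial block the first minute is 1800 frames and each further minute 1798, so 6 further minute boundaries passed. Total skipped labels = 18 × 2 + 2 × 6 = 48.
Non-drop label index = 48278 + 48 = 48326; at 30 labels/s that is 00:26:50:26, i.e. DF 00:26:50;26.

00:26:50;26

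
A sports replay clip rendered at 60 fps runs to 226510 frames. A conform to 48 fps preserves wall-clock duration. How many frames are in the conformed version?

181208 frames

Target frames = source frames × (target rate / source rate) = 226510 × (48)/(60) = 226510 × 4/5 = 181208.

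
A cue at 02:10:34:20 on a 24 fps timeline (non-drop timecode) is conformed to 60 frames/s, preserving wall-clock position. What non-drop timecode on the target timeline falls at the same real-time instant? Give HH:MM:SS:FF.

02:10:34:50

Source frame index: (2×3600 + 10×60 + 34) × 24 + 20 = 188036.
Real time: 188036 / (24) = 47009/6 s.
Target frame: (47009/6) × (60) = 470090.
At 60 labels/s: frame 470090 → 02:10:34:50.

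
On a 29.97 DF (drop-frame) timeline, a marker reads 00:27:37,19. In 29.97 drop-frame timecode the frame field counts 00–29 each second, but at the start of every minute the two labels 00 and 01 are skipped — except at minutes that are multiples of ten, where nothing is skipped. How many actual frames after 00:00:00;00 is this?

As if non-drop at 30 labels/s: (0 × 3600 + 27 × 60 + 37) × 30 + 19 = 49729.
Minute boundaries passed: 27; those not divisible by 10: 27 − 2 = 25; dropped labels = 2 × 25 = 50.
Actual frame index = 49729 − 50 = 49679.

49679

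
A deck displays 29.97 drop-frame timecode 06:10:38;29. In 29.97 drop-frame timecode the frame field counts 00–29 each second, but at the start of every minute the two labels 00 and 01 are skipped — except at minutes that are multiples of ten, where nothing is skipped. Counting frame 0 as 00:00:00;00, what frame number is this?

666503

Complete 10-minute blocks: 37, each 17982 frames → 665334.
Remaining 0 whole minutes in the current block: 0 frames.
Within the current minute: 38 × 30 + 29 = 1169. Total = 665334 + 0 + 1169 = 666503.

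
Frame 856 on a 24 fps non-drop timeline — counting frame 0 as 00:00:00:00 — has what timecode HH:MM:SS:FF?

00:00:35:16

856 ÷ 24 = 35 full seconds, remainder 16 frames.
35 s = 0 h 0 min 35 s.
Timecode: 00:00:35:16.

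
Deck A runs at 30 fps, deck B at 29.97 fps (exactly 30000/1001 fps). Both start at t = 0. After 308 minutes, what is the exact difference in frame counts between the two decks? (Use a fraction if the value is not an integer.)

7200/13 frames

308 min = 18480 s.
A emits 30 × 18480 = 554400 frames; B emits 30000/1001 × 18480 = 7200000/13.
Difference = 7200/13 frames (≈ 553.8462); B is behind A.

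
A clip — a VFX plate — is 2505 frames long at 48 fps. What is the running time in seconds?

Running time = 2505 / (48) = 52.1875 s.

52.1875 seconds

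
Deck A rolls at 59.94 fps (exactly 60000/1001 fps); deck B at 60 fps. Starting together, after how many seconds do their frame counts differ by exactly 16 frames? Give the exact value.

The gap grows by |60 − 60000/1001| = 60/1001 frames per second.
Time for a 16-frame gap: 16 ÷ (60/1001) = 4004/15 s.

4004/15 seconds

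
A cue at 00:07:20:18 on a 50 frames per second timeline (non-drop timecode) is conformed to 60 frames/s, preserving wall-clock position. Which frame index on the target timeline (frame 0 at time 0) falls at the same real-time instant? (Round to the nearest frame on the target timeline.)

Source frame index: (0×3600 + 7×60 + 20) × 50 + 18 = 22018.
Real time: 22018 / (50) = 11009/25 s.
Target frame: (11009/25) × (60) = 132108/5 ≈ 26421.600 → 26422.

frame 26422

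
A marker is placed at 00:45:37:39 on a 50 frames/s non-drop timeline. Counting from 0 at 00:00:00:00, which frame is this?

Total seconds to the label: (0 × 3600 + 45 × 60 + 37) = 2737.
Frame index = 2737 × 50 + 39 = 136889.

136889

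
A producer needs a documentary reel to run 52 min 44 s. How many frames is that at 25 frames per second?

79100 frames

52 min 44 s = 3164 s.
Frames = 3164 × 25 = 79100.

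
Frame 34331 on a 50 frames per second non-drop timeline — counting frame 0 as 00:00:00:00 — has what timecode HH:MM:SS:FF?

00:11:26:31

34331 ÷ 50 = 686 full seconds, remainder 31 frames.
686 s = 0 h 11 min 26 s.
Timecode: 00:11:26:31.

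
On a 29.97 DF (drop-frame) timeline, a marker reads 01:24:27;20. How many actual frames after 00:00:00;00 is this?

151878

As if non-drop at 30 labels/s: (1 × 3600 + 24 × 60 + 27) × 30 + 20 = 152030.
Minute boundaries passed: 84; those not divisible by 10: 84 − 8 = 76; dropped labels = 2 × 76 = 152.
Actual frame index = 152030 − 152 = 151878.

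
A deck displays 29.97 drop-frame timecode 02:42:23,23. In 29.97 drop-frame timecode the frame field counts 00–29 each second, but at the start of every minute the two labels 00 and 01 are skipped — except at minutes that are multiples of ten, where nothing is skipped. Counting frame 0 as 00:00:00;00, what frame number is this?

Complete 10-minute blocks: 16, each 17982 frames → 287712.
Remaining 2 whole minutes in the current block: 1800 + 1 × 1798 = 3598 frames.
Within the current minute: 23 × 30 + 23 − 2 = 711 (labels ;00/;01 skipped at this minute). Total = 287712 + 3598 + 711 = 292021.

292021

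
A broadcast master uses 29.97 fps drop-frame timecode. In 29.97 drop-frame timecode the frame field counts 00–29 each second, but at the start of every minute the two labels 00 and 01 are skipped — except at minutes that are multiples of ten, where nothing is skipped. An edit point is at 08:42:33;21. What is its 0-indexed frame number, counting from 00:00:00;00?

As if non-drop at 30 labels/s: (8 × 3600 + 42 × 60 + 33) × 30 + 21 = 940611.
Minute boundaries passed: 522; those not divisible by 10: 522 − 52 = 470; dropped labels = 2 × 470 = 940.
Actual frame index = 940611 − 940 = 939671.

939671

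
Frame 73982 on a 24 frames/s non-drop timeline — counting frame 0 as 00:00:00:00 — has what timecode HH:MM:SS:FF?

00:51:22:14

73982 ÷ 24 = 3082 full seconds, remainder 14 frames.
3082 s = 0 h 51 min 22 s.
Timecode: 00:51:22:14.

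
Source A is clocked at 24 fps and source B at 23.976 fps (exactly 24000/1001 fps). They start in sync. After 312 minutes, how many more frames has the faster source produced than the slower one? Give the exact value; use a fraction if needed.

312 min = 18720 s.
A emits 24 × 18720 = 449280 frames; B emits 24000/1001 × 18720 = 34560000/77.
Difference = 34560/77 frames (≈ 448.8312); B is behind A.

34560/77 frames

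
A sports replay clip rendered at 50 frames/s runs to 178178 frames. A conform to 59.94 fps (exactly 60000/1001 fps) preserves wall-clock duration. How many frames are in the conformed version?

213600 frames

Target frames = source frames × (target rate / source rate) = 178178 × (60000/1001)/(50) = 178178 × 1200/1001 = 213600.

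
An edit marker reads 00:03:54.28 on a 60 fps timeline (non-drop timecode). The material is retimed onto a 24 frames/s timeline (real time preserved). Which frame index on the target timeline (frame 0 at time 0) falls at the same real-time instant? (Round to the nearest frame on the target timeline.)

frame 5627

Source frame index: (0×3600 + 3×60 + 54) × 60 + 28 = 14068.
Real time: 14068 / (60) = 3517/15 s.
Target frame: (3517/15) × (24) = 28136/5 ≈ 5627.200 → 5627.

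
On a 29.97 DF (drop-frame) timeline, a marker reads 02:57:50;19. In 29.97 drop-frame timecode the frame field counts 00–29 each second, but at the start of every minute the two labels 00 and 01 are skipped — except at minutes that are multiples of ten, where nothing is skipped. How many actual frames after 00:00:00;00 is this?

Complete 10-minute blocks: 17, each 17982 frames → 305694.
Remaining 7 whole minutes in the current block: 1800 + 6 × 1798 = 12588 frames.
Within the current minute: 50 × 30 + 19 − 2 = 1517 (labels ;00/;01 skipped at this minute). Total = 305694 + 12588 + 1517 = 319799.

319799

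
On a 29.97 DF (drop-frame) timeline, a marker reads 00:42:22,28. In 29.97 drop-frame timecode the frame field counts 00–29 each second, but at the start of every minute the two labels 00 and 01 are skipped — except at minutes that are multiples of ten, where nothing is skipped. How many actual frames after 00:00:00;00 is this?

As if non-drop at 30 labels/s: (0 × 3600 + 42 × 60 + 22) × 30 + 28 = 76288.
Minute boundaries passed: 42; those not divisible by 10: 42 − 4 = 38; dropped labels = 2 × 38 = 76.
Actual frame index = 76288 − 76 = 76212.

76212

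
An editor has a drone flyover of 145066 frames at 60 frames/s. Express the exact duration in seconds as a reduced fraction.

72533/30 seconds

Running time = 145066 ÷ (60) = 145066 × 1/60 = 72533/30 s.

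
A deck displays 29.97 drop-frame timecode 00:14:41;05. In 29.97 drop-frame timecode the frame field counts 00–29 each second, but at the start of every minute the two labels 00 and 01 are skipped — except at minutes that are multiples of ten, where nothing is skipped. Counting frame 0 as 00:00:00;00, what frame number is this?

Complete 10-minute blocks: 1, each 17982 frames → 17982.
Remaining 4 whole minutes in the current block: 1800 + 3 × 1798 = 7194 frames.
Within the current minute: 41 × 30 + 5 − 2 = 1233 (labels ;00/;01 skipped at this minute). Total = 17982 + 7194 + 1233 = 26409.

26409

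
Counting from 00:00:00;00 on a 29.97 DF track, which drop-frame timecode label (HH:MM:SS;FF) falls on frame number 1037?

Ten DF minutes hold 17982 frames, so frame 1037 lies in block 0 (frames 0–17981) with 1037 frames into that block.
The block's first minute is 1800 frames and the rest 1798 each; 1037 frames reaches minute 0, so 0 × 18 + 0 × 2 = 0 labels have been skipped so far.
Adding those back, label number 1037 + 0 = 1037 at 30 labels/s is 34 s + 17 f = 0 h 0 min 34 s frame 17, i.e. 00:00:34;17.

00:00:34;17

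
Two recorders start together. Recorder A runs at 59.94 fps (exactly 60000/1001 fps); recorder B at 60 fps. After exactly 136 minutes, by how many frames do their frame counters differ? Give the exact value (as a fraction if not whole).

136 min = 8160 s.
A emits 60000/1001 × 8160 = 489600000/1001 frames; B emits 60 × 8160 = 489600.
Difference = 489600/1001 frames (≈ 489.1109); B is ahead of A.

489600/1001 frames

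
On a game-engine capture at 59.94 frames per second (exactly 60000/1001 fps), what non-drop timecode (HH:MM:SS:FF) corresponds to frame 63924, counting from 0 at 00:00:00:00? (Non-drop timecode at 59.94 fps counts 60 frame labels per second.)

00:17:45:24

63924 ÷ 60 = 1065 full seconds, remainder 24 frames.
1065 s = 0 h 17 min 45 s.
Timecode: 00:17:45:24.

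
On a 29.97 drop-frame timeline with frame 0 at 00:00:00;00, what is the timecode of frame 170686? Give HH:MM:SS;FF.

01:34:55;06

Ten DF minutes hold 17982 frames, so frame 170686 lies in block 9 (frames 161838–179819) with 8848 frames into that block.
The block's first minute is 1800 frames and the rest 1798 each; 8848 frames reaches minute 4, so 9 × 18 + 4 × 2 = 170 labels have been skipped so far.
Adding those back, label number 170686 + 170 = 170856 at 30 labels/s is 5695 s + 6 f = 1 h 34 min 55 s frame 6, i.e. 01:34:55;06.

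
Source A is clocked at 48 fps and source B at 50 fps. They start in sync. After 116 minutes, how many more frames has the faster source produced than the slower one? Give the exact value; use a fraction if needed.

116 min = 6960 s.
A emits 48 × 6960 = 334080 frames; B emits 50 × 6960 = 348000.
Difference = 13920 frames; B is ahead of A.

13920 frames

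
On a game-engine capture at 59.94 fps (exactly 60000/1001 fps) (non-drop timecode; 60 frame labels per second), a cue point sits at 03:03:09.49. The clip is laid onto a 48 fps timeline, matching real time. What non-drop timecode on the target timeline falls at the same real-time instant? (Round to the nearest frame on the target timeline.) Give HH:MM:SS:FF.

Source frame index: (3×3600 + 3×60 + 9) × 60 + 49 = 659389.
Real time: 659389 / (60000/1001) = 660048389/60000 s.
Target frame: (660048389/60000) × (48) = 660048389/1250 ≈ 528038.711 → 528039.
At 48 labels/s: frame 528039 → 03:03:20:39.

03:03:20:39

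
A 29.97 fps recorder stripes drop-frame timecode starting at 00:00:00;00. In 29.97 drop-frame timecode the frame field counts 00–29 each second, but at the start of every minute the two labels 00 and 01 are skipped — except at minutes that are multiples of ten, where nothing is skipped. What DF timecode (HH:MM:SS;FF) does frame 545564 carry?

Each 10-minute DF block holds 10 × 60 × 30 − 9 × 2 = 17982 frames. 545564 ÷ 17982 → 30 full blocks, remainder 6104.
Within the partial block the first minute is 1800 frames and each further minute 1798, so 3 further minute boundaries passed. Total skipped labels = 18 × 30 + 2 × 3 = 546.
Non-drop label index = 545564 + 546 = 546110; at 30 labels/s that is 05:03:23:20, i.e. DF 05:03:23;20.

05:03:23;20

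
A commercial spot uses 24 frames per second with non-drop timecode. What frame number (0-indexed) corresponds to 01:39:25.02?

Total seconds to the label: (1 × 3600 + 39 × 60 + 25) = 5965.
Frame index = 5965 × 24 + 2 = 143162.

frame 143162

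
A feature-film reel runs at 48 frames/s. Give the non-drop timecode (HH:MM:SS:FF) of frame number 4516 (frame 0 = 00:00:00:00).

4516 ÷ 48 = 94 full seconds, remainder 4 frames.
94 s = 0 h 1 min 34 s.
Timecode: 00:01:34:04.

00:01:34:04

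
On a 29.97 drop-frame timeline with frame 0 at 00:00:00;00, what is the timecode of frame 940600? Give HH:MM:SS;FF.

Ten DF minutes hold 17982 frames, so frame 940600 lies in block 52 (frames 935064–953045) with 5536 frames into that block.
The block's first minute is 1800 frames and the rest 1798 each; 5536 frames reaches minute 3, so 52 × 18 + 3 × 2 = 942 labels have been skipped so far.
Adding those back, label number 940600 + 942 = 941542 at 30 labels/s is 31384 s + 22 f = 8 h 43 min 4 s frame 22, i.e. 08:43:04;22.

08:43:04;22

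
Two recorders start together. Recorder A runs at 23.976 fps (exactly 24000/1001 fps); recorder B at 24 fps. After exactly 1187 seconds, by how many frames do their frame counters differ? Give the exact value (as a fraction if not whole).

28488/1001 frames

A emits 24000/1001 × 1187 = 28488000/1001 frames; B emits 24 × 1187 = 28488.
Difference = 28488/1001 frames (≈ 28.4595); B is ahead of A.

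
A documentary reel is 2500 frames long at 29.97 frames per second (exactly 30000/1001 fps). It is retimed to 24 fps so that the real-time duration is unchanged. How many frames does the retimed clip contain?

2002 frames

Target frames = source frames × (target rate / source rate) = 2500 × (24)/(30000/1001) = 2500 × 1001/1250 = 2002.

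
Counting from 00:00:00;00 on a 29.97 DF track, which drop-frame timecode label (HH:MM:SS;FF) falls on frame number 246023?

Ten DF minutes hold 17982 frames, so frame 246023 lies in block 13 (frames 233766–251747) with 12257 frames into that block.
The block's first minute is 1800 frames and the rest 1798 each; 12257 frames reaches minute 6, so 13 × 18 + 6 × 2 = 246 labels have been skipped so far.
Adding those back, label number 246023 + 246 = 246269 at 30 labels/s is 8208 s + 29 f = 2 h 16 min 48 s frame 29, i.e. 02:16:48;29.

02:16:48;29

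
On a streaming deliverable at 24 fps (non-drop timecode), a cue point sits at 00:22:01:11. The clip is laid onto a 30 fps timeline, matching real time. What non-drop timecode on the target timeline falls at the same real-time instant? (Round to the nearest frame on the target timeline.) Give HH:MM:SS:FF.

00:22:01:14

Source frame index: (0×3600 + 22×60 + 1) × 24 + 11 = 31715.
Real time: 31715 / (24) = 31715/24 s.
Target frame: (31715/24) × (30) = 158575/4 ≈ 39643.750 → 39644.
At 30 labels/s: frame 39644 → 00:22:01:14.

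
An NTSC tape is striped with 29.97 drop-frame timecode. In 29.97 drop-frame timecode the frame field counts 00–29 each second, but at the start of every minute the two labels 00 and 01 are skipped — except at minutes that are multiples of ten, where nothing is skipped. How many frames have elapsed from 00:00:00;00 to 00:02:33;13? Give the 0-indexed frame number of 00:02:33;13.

4599

Complete 10-minute blocks: 0, each 17982 frames → 0.
Remaining 2 whole minutes in the current block: 1800 + 1 × 1798 = 3598 frames.
Within the current minute: 33 × 30 + 13 − 2 = 1001 (labels ;00/;01 skipped at this minute). Total = 0 + 3598 + 1001 = 4599.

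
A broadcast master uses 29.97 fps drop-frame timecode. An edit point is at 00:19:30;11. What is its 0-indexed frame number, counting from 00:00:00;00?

Complete 10-minute blocks: 1, each 17982 frames → 17982.
Remaining 9 whole minutes in the current block: 1800 + 8 × 1798 = 16184 frames.
Within the current minute: 30 × 30 + 11 − 2 = 909 (labels ;00/;01 skipped at this minute). Total = 17982 + 16184 + 909 = 35075.

35075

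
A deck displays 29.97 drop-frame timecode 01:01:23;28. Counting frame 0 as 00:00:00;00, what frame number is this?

As if non-drop at 30 labels/s: (1 × 3600 + 1 × 60 + 23) × 30 + 28 = 110518.
Minute boundaries passed: 61; those not divisible by 10: 61 − 6 = 55; dropped labels = 2 × 55 = 110.
Actual frame index = 110518 − 110 = 110408.

110408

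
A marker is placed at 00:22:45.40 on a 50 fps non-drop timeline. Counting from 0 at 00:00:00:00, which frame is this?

68290

Total seconds to the label: (0 × 3600 + 22 × 60 + 45) = 1365.
Frame index = 1365 × 50 + 40 = 68290.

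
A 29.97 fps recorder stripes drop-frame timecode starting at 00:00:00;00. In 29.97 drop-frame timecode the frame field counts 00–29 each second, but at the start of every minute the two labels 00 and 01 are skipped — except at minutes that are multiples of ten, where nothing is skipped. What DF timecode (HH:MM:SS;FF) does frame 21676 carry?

00:12:03;08

Each 10-minute DF block holds 10 × 60 × 30 − 9 × 2 = 17982 frames. 21676 ÷ 17982 → 1 full block, remainder 3694.
Within the partial block the first minute is 1800 frames and each further minute 1798, so 2 further minute boundaries passed. Total skipped labels = 18 × 1 + 2 × 2 = 22.
Non-drop label index = 21676 + 22 = 21698; at 30 labels/s that is 00:12:03:08, i.e. DF 00:12:03;08.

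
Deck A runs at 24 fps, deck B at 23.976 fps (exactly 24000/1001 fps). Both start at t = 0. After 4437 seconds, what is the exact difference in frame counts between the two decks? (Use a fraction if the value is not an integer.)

A emits 24 × 4437 = 106488 frames; B emits 24000/1001 × 4437 = 106488000/1001.
Difference = 106488/1001 frames (≈ 106.3816); B is behind A.

106488/1001 frames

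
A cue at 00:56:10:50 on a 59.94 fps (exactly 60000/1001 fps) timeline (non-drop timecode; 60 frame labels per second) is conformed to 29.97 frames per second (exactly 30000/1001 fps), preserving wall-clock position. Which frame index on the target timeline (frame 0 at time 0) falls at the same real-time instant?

Source frame index: (0×3600 + 56×60 + 10) × 60 + 50 = 202250.
Real time: 202250 / (60000/1001) = 809809/240 s.
Target frame: (809809/240) × (30000/1001) = 101125.

frame 101125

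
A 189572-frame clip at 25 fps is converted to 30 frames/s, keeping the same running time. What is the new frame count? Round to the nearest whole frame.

227486 frames

Frames at target rate = 189572 × (30) / (25) = 1137432/5 ≈ 227486.400.
Nearest whole frame: 227486.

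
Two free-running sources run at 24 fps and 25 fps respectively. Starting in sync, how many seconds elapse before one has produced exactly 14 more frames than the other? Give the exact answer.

14 seconds

The gap grows by |25 − 24| = 1 frame per second.
Time for a 14-frame gap: 14 ÷ (1) = 14 s.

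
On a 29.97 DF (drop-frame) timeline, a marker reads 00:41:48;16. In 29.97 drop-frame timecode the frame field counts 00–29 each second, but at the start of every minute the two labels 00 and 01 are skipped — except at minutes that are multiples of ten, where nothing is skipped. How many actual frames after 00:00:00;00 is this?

Complete 10-minute blocks: 4, each 17982 frames → 71928.
Remaining 1 whole minute in the current block: 1800 + 0 × 1798 = 1800 frames.
Within the current minute: 48 × 30 + 16 − 2 = 1454 (labels ;00/;01 skipped at this minute). Total = 71928 + 1800 + 1454 = 75182.

75182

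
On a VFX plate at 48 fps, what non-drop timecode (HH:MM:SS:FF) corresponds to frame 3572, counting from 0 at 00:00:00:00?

00:01:14:20

3572 ÷ 48 = 74 full seconds, remainder 20 frames.
74 s = 0 h 1 min 14 s.
Timecode: 00:01:14:20.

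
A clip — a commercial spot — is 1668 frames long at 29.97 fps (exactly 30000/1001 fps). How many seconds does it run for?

Running time = 1668 / (30000/1001) = 55.6556 s.

55.6556 seconds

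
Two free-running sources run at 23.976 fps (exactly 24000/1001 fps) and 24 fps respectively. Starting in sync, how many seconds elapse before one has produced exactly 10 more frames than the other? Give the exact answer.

The gap grows by |24 − 24000/1001| = 24/1001 frames per second.
Time for a 10-frame gap: 10 ÷ (24/1001) = 5005/12 s.

5005/12 seconds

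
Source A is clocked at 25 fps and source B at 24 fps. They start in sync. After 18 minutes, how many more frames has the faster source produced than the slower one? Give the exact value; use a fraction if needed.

1080 frames

18 min = 1080 s.
A emits 25 × 1080 = 27000 frames; B emits 24 × 1080 = 25920.
Difference = 1080 frames; B is behind A.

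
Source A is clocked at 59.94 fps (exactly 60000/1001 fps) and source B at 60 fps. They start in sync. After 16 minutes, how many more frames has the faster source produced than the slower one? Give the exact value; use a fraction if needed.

57600/1001 frames

16 min = 960 s.
A emits 60000/1001 × 960 = 57600000/1001 frames; B emits 60 × 960 = 57600.
Difference = 57600/1001 frames (≈ 57.5425); B is ahead of A.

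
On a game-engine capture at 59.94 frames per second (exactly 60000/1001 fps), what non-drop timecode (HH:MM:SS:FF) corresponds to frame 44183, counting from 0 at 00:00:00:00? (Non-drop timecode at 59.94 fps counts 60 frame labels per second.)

44183 ÷ 60 = 736 full seconds, remainder 23 frames.
736 s = 0 h 12 min 16 s.
Timecode: 00:12:16:23.

00:12:16:23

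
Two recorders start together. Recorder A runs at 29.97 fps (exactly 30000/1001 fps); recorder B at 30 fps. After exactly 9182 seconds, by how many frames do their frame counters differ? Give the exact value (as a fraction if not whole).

A emits 30000/1001 × 9182 = 275460000/1001 frames; B emits 30 × 9182 = 275460.
Difference = 275460/1001 frames (≈ 275.1848); B is ahead of A.

275460/1001 frames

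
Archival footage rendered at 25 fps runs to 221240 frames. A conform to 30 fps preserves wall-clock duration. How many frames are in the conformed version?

265488 frames

Target frames = source frames × (target rate / source rate) = 221240 × (30)/(25) = 221240 × 6/5 = 265488.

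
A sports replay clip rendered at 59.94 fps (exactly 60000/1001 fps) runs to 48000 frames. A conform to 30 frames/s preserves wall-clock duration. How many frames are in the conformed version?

Target frames = source frames × (target rate / source rate) = 48000 × (30)/(60000/1001) = 48000 × 1001/2000 = 24024.

24024 frames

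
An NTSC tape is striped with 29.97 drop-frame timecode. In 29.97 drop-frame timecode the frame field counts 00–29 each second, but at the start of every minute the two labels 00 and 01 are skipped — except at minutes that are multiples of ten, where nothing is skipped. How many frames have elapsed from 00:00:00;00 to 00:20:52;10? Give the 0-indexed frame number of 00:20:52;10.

Complete 10-minute blocks: 2, each 17982 frames → 35964.
Remaining 0 whole minutes in the current block: 0 frames.
Within the current minute: 52 × 30 + 10 = 1570. Total = 35964 + 0 + 1570 = 37534.

37534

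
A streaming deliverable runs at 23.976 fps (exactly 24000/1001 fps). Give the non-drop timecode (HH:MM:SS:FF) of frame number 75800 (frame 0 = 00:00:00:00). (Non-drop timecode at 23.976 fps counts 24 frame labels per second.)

00:52:38:08

75800 ÷ 24 = 3158 full seconds, remainder 8 frames.
3158 s = 0 h 52 min 38 s.
Timecode: 00:52:38:08.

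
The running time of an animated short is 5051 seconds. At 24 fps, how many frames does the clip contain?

Frames = 5051 × 24 = 121224.

121224 frames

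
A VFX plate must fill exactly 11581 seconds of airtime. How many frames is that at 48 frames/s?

Frames = 11581 × 48 = 555888.

555888 frames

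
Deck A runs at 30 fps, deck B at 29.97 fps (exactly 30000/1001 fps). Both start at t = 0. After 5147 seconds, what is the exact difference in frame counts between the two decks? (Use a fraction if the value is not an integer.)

A emits 30 × 5147 = 154410 frames; B emits 30000/1001 × 5147 = 154410000/1001.
Difference = 154410/1001 frames (≈ 154.2557); B is behind A.

154410/1001 frames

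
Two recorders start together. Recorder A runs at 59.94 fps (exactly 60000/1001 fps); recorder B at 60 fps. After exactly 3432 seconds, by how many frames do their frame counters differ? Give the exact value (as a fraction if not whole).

A emits 60000/1001 × 3432 = 1440000/7 frames; B emits 60 × 3432 = 205920.
Difference = 1440/7 frames (≈ 205.7143); B is ahead of A.

1440/7 frames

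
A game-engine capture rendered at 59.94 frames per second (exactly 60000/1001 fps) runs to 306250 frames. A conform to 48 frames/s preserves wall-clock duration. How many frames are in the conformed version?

Target frames = source frames × (target rate / source rate) = 306250 × (48)/(60000/1001) = 306250 × 1001/1250 = 245245.

245245 frames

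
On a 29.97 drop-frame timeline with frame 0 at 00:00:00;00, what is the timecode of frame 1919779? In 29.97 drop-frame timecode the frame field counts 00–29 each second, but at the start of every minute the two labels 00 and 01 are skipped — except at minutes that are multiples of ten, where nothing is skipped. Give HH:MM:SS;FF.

Ten DF minutes hold 17982 frames, so frame 1919779 lies in block 106 (frames 1906092–1924073) with 13687 frames into that block.
The block's first minute is 1800 frames and the rest 1798 each; 13687 frames reaches minute 7, so 106 × 18 + 7 × 2 = 1922 labels have been skipped so far.
Adding those back, label number 1919779 + 1922 = 1921701 at 30 labels/s is 64056 s + 21 f = 17 h 47 min 36 s frame 21, i.e. 17:47:36;21.

17:47:36;21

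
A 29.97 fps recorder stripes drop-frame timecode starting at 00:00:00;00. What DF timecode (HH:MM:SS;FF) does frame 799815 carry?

Ten DF minutes hold 17982 frames, so frame 799815 lies in block 44 (frames 791208–809189) with 8607 frames into that block.
The block's first minute is 1800 frames and the rest 1798 each; 8607 frames reaches minute 4, so 44 × 18 + 4 × 2 = 800 labels have been skipped so far.
Adding those back, label number 799815 + 800 = 800615 at 30 labels/s is 26687 s + 5 f = 7 h 24 min 47 s frame 5, i.e. 07:24:47;05.

07:24:47;05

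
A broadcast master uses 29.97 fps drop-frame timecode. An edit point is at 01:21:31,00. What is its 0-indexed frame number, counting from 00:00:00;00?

146584

As if non-drop at 30 labels/s: (1 × 3600 + 21 × 60 + 31) × 30 + 0 = 146730.
Minute boundaries passed: 81; those not divisible by 10: 81 − 8 = 73; dropped labels = 2 × 73 = 146.
Actual frame index = 146730 − 146 = 146584.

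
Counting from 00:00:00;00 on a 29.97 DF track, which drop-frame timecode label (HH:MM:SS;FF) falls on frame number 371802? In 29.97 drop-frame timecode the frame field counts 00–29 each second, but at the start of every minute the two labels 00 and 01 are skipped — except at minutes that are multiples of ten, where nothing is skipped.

03:26:45;24

Ten DF minutes hold 17982 frames, so frame 371802 lies in block 20 (frames 359640–377621) with 12162 frames into that block.
The block's first minute is 1800 frames and the rest 1798 each; 12162 frames reaches minute 6, so 20 × 18 + 6 × 2 = 372 labels have been skipped so far.
Adding those back, label number 371802 + 372 = 372174 at 30 labels/s is 12405 s + 24 f = 3 h 26 min 45 s frame 24, i.e. 03:26:45;24.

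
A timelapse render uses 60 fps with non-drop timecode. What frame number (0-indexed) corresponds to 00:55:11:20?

frame 198680

Total seconds to the label: (0 × 3600 + 55 × 60 + 11) = 3311.
Frame index = 3311 × 60 + 20 = 198680.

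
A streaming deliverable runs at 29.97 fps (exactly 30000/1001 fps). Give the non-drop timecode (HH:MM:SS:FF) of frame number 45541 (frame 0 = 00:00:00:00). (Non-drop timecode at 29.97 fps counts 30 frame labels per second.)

45541 ÷ 30 = 1518 full seconds, remainder 1 frame.
1518 s = 0 h 25 min 18 s.
Timecode: 00:25:18:01.

00:25:18:01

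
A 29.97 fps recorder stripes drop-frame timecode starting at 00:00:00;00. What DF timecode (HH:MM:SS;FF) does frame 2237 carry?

00:01:14;19

Each 10-minute DF block holds 10 × 60 × 30 − 9 × 2 = 17982 frames. 2237 ÷ 17982 → 0 full blocks, remainder 2237.
Within the partial block the first minute is 1800 frames and each further minute 1798, so 1 further minute boundary passed. Total skipped labels = 18 × 0 + 2 × 1 = 2.
Non-drop label index = 2237 + 2 = 2239; at 30 labels/s that is 00:01:14:19, i.e. DF 00:01:14;19.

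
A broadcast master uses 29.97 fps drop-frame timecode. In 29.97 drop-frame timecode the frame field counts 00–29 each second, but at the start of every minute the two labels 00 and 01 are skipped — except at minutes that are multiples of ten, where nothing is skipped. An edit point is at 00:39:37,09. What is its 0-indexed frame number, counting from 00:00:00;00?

71247

Complete 10-minute blocks: 3, each 17982 frames → 53946.
Remaining 9 whole minutes in the current block: 1800 + 8 × 1798 = 16184 frames.
Within the current minute: 37 × 30 + 9 − 2 = 1117 (labels ;00/;01 skipped at this minute). Total = 53946 + 16184 + 1117 = 71247.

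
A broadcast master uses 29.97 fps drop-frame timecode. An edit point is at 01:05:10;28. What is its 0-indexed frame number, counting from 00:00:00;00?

Complete 10-minute blocks: 6, each 17982 frames → 107892.
Remaining 5 whole minutes in the current block: 1800 + 4 × 1798 = 8992 frames.
Within the current minute: 10 × 30 + 28 − 2 = 326 (labels ;00/;01 skipped at this minute). Total = 107892 + 8992 + 326 = 117210.

117210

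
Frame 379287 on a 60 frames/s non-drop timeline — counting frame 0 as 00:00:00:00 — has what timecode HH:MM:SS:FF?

01:45:21:27

379287 ÷ 60 = 6321 full seconds, remainder 27 frames.
6321 s = 1 h 45 min 21 s.
Timecode: 01:45:21:27.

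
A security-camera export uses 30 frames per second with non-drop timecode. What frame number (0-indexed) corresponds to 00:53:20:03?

Total seconds to the label: (0 × 3600 + 53 × 60 + 20) = 3200.
Frame index = 3200 × 30 + 3 = 96003.

frame 96003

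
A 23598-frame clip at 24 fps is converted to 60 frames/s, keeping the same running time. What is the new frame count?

Target frames = source frames × (target rate / source rate) = 23598 × (60)/(24) = 23598 × 5/2 = 58995.

58995 frames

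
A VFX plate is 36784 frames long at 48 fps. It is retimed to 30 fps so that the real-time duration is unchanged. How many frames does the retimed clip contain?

Target frames = source frames × (target rate / source rate) = 36784 × (30)/(48) = 36784 × 5/8 = 22990.

22990 frames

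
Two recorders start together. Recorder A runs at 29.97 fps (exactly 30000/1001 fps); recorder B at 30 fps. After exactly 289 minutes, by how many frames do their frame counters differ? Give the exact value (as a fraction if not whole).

520200/1001 frames

289 min = 17340 s.
A emits 30000/1001 × 17340 = 520200000/1001 frames; B emits 30 × 17340 = 520200.
Difference = 520200/1001 frames (≈ 519.6803); B is ahead of A.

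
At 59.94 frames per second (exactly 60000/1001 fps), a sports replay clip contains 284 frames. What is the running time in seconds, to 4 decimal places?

4.7381 seconds

Running time = 284 × 1001/60000 = 71071/15000 s ≈ 4.7381 s.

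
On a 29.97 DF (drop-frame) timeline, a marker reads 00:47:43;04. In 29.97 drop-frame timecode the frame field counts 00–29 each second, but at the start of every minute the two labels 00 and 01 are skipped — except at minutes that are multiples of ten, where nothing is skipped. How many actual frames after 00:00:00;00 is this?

As if non-drop at 30 labels/s: (0 × 3600 + 47 × 60 + 43) × 30 + 4 = 85894.
Minute boundaries passed: 47; those not divisible by 10: 47 − 4 = 43; dropped labels = 2 × 43 = 86.
Actual frame index = 85894 − 86 = 85808.

85808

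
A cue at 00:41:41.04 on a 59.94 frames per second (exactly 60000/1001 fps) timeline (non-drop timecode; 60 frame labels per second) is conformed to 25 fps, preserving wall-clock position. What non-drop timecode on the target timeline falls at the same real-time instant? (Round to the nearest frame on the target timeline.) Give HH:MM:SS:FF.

Source frame index: (0×3600 + 41×60 + 41) × 60 + 4 = 150064.
Real time: 150064 / (60000/1001) = 9388379/3750 s.
Target frame: (9388379/3750) × (25) = 9388379/150 ≈ 62589.193 → 62589.
At 25 labels/s: frame 62589 → 00:41:43:14.

00:41:43:14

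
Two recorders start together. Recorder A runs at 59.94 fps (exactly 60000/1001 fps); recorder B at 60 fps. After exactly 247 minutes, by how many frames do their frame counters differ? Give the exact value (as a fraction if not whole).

247 min = 14820 s.
A emits 60000/1001 × 14820 = 68400000/77 frames; B emits 60 × 14820 = 889200.
Difference = 68400/77 frames (≈ 888.3117); B is ahead of A.

68400/77 frames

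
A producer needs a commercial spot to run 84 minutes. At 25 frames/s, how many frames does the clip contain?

126000 frames

84 min = 5040 s.
Frames = 5040 × 25 = 126000.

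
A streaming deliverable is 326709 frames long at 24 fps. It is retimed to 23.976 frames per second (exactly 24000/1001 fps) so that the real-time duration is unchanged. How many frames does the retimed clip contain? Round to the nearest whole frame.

326383 frames

Frames at target rate = 326709 × (24000/1001) / (24) = 326709000/1001 ≈ 326382.617.
Nearest whole frame: 326383.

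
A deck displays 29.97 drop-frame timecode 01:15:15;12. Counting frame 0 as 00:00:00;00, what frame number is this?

135326

Complete 10-minute blocks: 7, each 17982 frames → 125874.
Remaining 5 whole minutes in the current block: 1800 + 4 × 1798 = 8992 frames.
Within the current minute: 15 × 30 + 12 − 2 = 460 (labels ;00/;01 skipped at this minute). Total = 125874 + 8992 + 460 = 135326.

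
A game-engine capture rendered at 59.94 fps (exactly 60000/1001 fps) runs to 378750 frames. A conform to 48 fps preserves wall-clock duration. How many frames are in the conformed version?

303303 frames

Target frames = source frames × (target rate / source rate) = 378750 × (48)/(60000/1001) = 378750 × 1001/1250 = 303303.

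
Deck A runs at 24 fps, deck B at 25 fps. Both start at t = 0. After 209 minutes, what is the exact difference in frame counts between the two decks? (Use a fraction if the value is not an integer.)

12540 frames

209 min = 12540 s.
A emits 24 × 12540 = 300960 frames; B emits 25 × 12540 = 313500.
Difference = 12540 frames; B is ahead of A.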